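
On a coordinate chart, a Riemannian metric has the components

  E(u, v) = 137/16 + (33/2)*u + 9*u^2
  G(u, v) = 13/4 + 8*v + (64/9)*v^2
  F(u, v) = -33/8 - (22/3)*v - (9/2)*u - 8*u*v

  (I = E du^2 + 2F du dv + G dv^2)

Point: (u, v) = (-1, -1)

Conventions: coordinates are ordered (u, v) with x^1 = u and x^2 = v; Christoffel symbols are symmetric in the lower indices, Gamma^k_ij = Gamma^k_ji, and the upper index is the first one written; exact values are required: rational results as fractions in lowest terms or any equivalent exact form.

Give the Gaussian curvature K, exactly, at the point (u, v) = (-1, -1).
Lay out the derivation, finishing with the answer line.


E = 17/16, F = -7/24, G = 85/36, EG - F^2 = 349/144 at the point
E_u = -3/2, E_v = 0, F_u = 7/2, F_v = 2/3, G_u = 0, G_v = -56/9
E_vv = 0, F_uv = -8, G_uu = 0
Brioschi: K = (det M1 - det M2) / (EG - F^2)^2 with the standard first/second-derivative matrices M1, M2.
M1 = [[-E_vv/2 + F_uv - G_uu/2, E_u/2, F_u - E_v/2], [F_v - G_u/2, E, F], [G_v/2, F, G]] = [[-8, -3/4, 7/2], [2/3, 17/16, -7/24], [-28/9, -7/24, 85/36]]; det M1 = -8
M2 = [[0, E_v/2, G_u/2], [E_v/2, E, F], [G_u/2, F, G]] = [[0, 0, 0], [0, 17/16, -7/24], [0, -7/24, 85/36]]; det M2 = 0
det M1 - det M2 = -8; K = -8 / (349/144)^2 = -165888/121801

Answer: K = -165888/121801


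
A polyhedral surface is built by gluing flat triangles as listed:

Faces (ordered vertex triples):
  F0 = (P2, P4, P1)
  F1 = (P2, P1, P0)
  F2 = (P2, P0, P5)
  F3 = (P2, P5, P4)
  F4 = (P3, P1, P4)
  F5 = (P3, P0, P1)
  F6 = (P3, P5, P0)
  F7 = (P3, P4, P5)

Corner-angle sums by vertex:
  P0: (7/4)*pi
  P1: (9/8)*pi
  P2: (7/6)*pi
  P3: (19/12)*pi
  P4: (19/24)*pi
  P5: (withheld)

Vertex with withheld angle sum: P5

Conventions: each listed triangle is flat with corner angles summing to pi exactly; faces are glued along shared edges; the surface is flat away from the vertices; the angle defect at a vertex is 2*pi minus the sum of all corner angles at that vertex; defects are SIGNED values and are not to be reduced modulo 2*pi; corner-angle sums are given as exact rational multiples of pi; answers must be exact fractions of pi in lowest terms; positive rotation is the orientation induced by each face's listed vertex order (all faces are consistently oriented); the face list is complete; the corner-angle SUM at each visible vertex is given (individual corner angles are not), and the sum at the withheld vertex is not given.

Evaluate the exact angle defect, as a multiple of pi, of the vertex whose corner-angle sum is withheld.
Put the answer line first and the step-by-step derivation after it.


Answer: defect(P5) = (5/12)*pi

V = 6, E = 12, F = 8; chi = V - E + F = 2
Gauss-Bonnet: total defect = 2*pi*chi = 4*pi; visible defects sum to (43/12)*pi


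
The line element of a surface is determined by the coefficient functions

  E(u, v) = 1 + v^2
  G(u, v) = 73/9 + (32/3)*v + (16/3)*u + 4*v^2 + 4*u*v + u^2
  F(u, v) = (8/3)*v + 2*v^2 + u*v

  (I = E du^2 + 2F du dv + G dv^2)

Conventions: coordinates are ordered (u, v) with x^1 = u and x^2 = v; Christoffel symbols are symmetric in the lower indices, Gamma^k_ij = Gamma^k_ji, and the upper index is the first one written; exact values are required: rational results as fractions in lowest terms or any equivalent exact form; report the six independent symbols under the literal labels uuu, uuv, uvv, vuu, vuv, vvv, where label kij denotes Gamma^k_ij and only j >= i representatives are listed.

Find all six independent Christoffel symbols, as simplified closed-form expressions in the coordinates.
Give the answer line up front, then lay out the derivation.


Answer: Gamma_uuu = 0, Gamma_uuv = 9*v/(9*u^2 + 36*u*v + 48*u + 45*v^2 + 96*v + 73), Gamma_uvv = 18*v/(9*u^2 + 36*u*v + 48*u + 45*v^2 + 96*v + 73), Gamma_vuu = 0, Gamma_vuv = (9*u + 18*v + 24)/(9*u^2 + 36*u*v + 48*u + 45*v^2 + 96*v + 73), Gamma_vvv = (18*u + 36*v + 48)/(9*u^2 + 36*u*v + 48*u + 45*v^2 + 96*v + 73)

E = 1 + v^2; F = (8/3)*v + 2*v^2 + u*v; G = 73/9 + (32/3)*v + (16/3)*u + 4*v^2 + 4*u*v + u^2
Gamma^k_ij = (1/2) g^{kl} (d_i g_jl + d_j g_il - d_l g_ij), with g^inv = (1/(EG-F^2)) [[G, -F], [-F, E]]
first partials: E_u = 0, E_v = 2*v, F_u = v, F_v = 8/3 + 4*v + u, G_u = 16/3 + 4*v + 2*u, G_v = 32/3 + 8*v + 4*u
D = EG - F^2 = 73/9 + (32/3)*v + (16/3)*u + 5*v^2 + 4*u*v + u^2
expanded: Gamma^u_uu = (G E_u - 2F F_u + F E_v)/(2D), Gamma^u_uv = (G E_v - F G_u)/(2D), Gamma^u_vv = (2G F_v - G G_u - F G_v)/(2D), Gamma^v_uu = (2E F_u - E E_v - F E_u)/(2D), Gamma^v_uv = (E G_u - F E_v)/(2D), Gamma^v_vv = (E G_v - 2F F_v + F G_u)/(2D); substitute and cancel common factors


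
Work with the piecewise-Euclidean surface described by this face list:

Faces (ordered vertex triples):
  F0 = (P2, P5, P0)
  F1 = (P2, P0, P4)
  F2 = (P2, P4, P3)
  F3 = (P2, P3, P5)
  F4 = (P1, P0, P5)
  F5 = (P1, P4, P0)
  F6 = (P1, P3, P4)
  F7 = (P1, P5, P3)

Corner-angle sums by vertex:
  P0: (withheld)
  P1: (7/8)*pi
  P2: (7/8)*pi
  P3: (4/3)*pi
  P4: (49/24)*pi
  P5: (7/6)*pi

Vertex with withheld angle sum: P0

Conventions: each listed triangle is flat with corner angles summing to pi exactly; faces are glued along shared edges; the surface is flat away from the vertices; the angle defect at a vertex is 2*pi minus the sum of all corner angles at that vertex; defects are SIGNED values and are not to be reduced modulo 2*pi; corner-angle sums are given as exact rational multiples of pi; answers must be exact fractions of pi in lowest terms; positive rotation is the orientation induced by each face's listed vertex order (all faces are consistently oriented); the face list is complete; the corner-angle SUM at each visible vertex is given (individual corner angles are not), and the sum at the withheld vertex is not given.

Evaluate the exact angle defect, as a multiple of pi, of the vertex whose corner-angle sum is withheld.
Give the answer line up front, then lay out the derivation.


Answer: defect(P0) = (7/24)*pi

V = 6, E = 12, F = 8; chi = V - E + F = 2
Gauss-Bonnet: total defect = 2*pi*chi = 4*pi; visible defects sum to (89/24)*pi


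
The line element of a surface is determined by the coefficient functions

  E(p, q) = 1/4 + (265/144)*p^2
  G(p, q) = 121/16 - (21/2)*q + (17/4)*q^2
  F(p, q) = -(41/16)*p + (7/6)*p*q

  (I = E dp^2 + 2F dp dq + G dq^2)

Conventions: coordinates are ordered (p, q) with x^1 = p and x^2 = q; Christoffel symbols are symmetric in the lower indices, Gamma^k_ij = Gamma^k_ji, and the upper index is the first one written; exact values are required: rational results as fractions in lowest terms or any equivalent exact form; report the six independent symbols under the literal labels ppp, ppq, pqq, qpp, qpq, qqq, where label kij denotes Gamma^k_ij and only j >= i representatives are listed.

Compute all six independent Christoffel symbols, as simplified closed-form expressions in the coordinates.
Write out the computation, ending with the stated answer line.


E = 1/4 + (265/144)*p^2; F = -(41/16)*p + (7/6)*p*q; G = 121/16 - (21/2)*q + (17/4)*q^2
Gamma^k_ij = (1/2) g^{kl} (d_i g_jl + d_j g_il - d_l g_ij), with g^inv = (1/(EG-F^2)) [[G, -F], [-F, E]]
first partials: E_p = (265/72)*p, E_q = 0, F_p = -41/16 + (7/6)*q, F_q = (7/6)*p, G_p = 0, G_q = -21/2 + (17/2)*q
D = EG - F^2 = 121/64 - (21/8)*q + (17/16)*q^2 + (2117/288)*p^2 - (427/32)*p^2*q + (3721/576)*p^2*q^2
expanded: Gamma^p_pp = (G E_p - 2F F_p + F E_q)/(2D), Gamma^p_pq = (G E_q - F G_p)/(2D), Gamma^p_qq = (2G F_q - G G_p - F G_q)/(2D), Gamma^q_pp = (2E F_p - E E_q - F E_p)/(2D), Gamma^q_pq = (E G_p - F E_q)/(2D), Gamma^q_qq = (E G_q - 2F F_q + F G_p)/(2D); substitute and cancel common factors

Answer: Gamma_ppp = (3721*p*q^2 - 7686*p*q + 4234*p)/(3721*p^2*q^2 - 7686*p^2*q + 4234*p^2 + 612*q^2 - 1512*q + 1089), Gamma_ppq = 0, Gamma_pqq = (2745*p*q - 2667*p)/(3721*p^2*q^2 - 7686*p^2*q + 4234*p^2 + 612*q^2 - 1512*q + 1089), Gamma_qpp = (168*q - 369)/(3721*p^2*q^2 - 7686*p^2*q + 4234*p^2 + 612*q^2 - 1512*q + 1089), Gamma_qpq = 0, Gamma_qqq = (3721*p^2*q - 3843*p^2 + 612*q - 756)/(3721*p^2*q^2 - 7686*p^2*q + 4234*p^2 + 612*q^2 - 1512*q + 1089)


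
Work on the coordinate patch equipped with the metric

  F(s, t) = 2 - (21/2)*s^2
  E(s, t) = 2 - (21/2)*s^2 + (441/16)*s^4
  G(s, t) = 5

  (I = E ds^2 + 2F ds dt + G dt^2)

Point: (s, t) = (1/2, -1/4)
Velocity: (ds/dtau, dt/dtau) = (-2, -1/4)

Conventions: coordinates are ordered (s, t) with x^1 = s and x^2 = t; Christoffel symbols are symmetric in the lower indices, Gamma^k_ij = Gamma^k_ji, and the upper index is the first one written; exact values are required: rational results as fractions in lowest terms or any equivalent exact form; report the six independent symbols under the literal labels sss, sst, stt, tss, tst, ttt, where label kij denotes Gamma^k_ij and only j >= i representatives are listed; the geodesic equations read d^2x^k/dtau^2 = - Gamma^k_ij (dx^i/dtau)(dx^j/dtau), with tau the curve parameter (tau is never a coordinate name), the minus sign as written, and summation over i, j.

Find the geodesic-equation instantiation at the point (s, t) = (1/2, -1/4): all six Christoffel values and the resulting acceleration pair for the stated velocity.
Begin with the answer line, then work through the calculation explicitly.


Answer: Gamma_sss = 28/87, Gamma_sst = 0, Gamma_stt = 0, Gamma_tss = -896/435, Gamma_tst = 0, Gamma_ttt = 0; accelerations (d^2s/dtau^2, d^2t/dtau^2) = (-112/87, 3584/435)

E = 281/256, F = -5/8, G = 5 at the point
E_s = 105/32, E_t = 0, F_s = -21/2, F_t = 0, G_s = 0, G_t = 0
EG - F^2 = 1305/256;  g^inv = (256/1305) * [[5, 5/8], [5/8, 281/256]]
first-kind symbols [ij,l] = (1/2)(d_i g_jl + d_j g_il - d_l g_ij): [ss,s] = E_s/2 = 105/64, [ss,t] = F_s - E_t/2 = -21/2, [st,s] = E_t/2 = 0, [st,t] = G_s/2 = 0, [tt,s] = F_t - G_s/2 = 0, [tt,t] = G_t/2 = 0
Gamma^s_ij = (G*[ij,s] - F*[ij,t])/(EG - F^2), Gamma^t_ij = (E*[ij,t] - F*[ij,s])/(EG - F^2)
Gamma_sss = 28/87, Gamma_sst = 0, Gamma_stt = 0, Gamma_tss = -896/435, Gamma_tst = 0, Gamma_ttt = 0
d^2s/dtau^2 = -(Gamma_sss*(-2)^2 + 2*Gamma_sst*(-2)*(-1/4) + Gamma_stt*(-1/4)^2) = -112/87
d^2t/dtau^2 = -(Gamma_tss*(-2)^2 + 2*Gamma_tst*(-2)*(-1/4) + Gamma_ttt*(-1/4)^2) = 3584/435


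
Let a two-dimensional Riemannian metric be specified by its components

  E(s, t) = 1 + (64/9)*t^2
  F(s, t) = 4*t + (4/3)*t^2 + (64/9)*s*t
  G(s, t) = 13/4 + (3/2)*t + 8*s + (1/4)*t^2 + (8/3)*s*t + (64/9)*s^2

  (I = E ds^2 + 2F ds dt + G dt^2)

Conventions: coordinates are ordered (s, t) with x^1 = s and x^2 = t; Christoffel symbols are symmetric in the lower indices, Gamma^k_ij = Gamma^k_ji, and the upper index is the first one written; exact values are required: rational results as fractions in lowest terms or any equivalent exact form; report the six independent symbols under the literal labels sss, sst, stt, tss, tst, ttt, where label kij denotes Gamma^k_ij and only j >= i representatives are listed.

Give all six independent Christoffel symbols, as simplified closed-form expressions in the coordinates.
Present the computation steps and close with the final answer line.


E = 1 + (64/9)*t^2; F = 4*t + (4/3)*t^2 + (64/9)*s*t; G = 13/4 + (3/2)*t + 8*s + (1/4)*t^2 + (8/3)*s*t + (64/9)*s^2
Gamma^k_ij = (1/2) g^{kl} (d_i g_jl + d_j g_il - d_l g_ij), with g^inv = (1/(EG-F^2)) [[G, -F], [-F, E]]
first partials: E_s = 0, E_t = (128/9)*t, F_s = (64/9)*t, F_t = 4 + (8/3)*t + (64/9)*s, G_s = 8 + (8/3)*t + (128/9)*s, G_t = 3/2 + (1/2)*t + (8/3)*s
D = EG - F^2 = 13/4 + (3/2)*t + 8*s + (265/36)*t^2 + (8/3)*s*t + (64/9)*s^2
expanded: Gamma^s_ss = (G E_s - 2F F_s + F E_t)/(2D), Gamma^s_st = (G E_t - F G_s)/(2D), Gamma^s_tt = (2G F_t - G G_s - F G_t)/(2D), Gamma^t_ss = (2E F_s - E E_t - F E_s)/(2D), Gamma^t_st = (E G_s - F E_t)/(2D), Gamma^t_tt = (E G_t - 2F F_t + F G_s)/(2D); substitute and cancel common factors

Answer: Gamma_sss = 0, Gamma_sst = 256*t/(256*s^2 + 96*s*t + 288*s + 265*t^2 + 54*t + 117), Gamma_stt = 48*t/(256*s^2 + 96*s*t + 288*s + 265*t^2 + 54*t + 117), Gamma_tss = 0, Gamma_tst = (256*s + 48*t + 144)/(256*s^2 + 96*s*t + 288*s + 265*t^2 + 54*t + 117), Gamma_ttt = (48*s + 9*t + 27)/(256*s^2 + 96*s*t + 288*s + 265*t^2 + 54*t + 117)


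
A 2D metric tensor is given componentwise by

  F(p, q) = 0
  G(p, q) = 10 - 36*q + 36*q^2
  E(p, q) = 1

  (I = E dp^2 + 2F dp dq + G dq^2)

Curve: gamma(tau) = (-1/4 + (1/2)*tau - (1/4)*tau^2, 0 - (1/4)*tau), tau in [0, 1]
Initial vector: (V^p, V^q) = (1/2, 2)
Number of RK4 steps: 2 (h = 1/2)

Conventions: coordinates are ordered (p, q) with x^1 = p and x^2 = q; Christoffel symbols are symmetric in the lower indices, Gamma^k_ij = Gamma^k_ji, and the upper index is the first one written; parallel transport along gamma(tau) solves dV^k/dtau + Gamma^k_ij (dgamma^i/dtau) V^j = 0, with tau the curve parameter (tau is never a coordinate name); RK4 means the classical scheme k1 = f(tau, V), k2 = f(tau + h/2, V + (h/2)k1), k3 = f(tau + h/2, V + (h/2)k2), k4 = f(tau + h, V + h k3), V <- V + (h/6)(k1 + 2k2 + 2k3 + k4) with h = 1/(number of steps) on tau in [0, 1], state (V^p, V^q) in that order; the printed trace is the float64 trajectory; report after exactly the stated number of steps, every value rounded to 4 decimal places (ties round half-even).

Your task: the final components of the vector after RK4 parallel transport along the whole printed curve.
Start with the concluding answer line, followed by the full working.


Answer: V^p = 0.5000, V^q = 1.3720

gamma'(tau) = (1/2 - (1/2)*tau, -1/4); f(tau, V)^k = -Gamma^k_ij(gamma(tau)) gamma'^i(tau) V^j; h = 1/2; intermediate values shown to 6 dp
curve data and Christoffel symbols at the stage parameters:
  tau = 0.000000: gamma = (-0.250000, 0.000000), gamma' = (0.500000, -0.250000); Gamma_ppp = 0.000000, Gamma_ppq = 0.000000, Gamma_pqq = 0.000000, Gamma_qpp = 0.000000, Gamma_qpq = 0.000000, Gamma_qqq = -1.800000
  tau = 0.250000: gamma = (-0.140625, -0.062500), gamma' = (0.375000, -0.250000); Gamma_ppp = 0.000000, Gamma_ppq = 0.000000, Gamma_pqq = 0.000000, Gamma_qpp = 0.000000, Gamma_qpq = 0.000000, Gamma_qqq = -1.634300
  tau = 0.500000: gamma = (-0.062500, -0.125000), gamma' = (0.250000, -0.250000); Gamma_ppp = 0.000000, Gamma_ppq = 0.000000, Gamma_pqq = 0.000000, Gamma_qpp = 0.000000, Gamma_qpq = 0.000000, Gamma_qqq = -1.493776
  tau = 0.750000: gamma = (-0.015625, -0.187500), gamma' = (0.125000, -0.250000); Gamma_ppp = 0.000000, Gamma_ppq = 0.000000, Gamma_pqq = 0.000000, Gamma_qpp = 0.000000, Gamma_qpq = 0.000000, Gamma_qqq = -1.373807
  tau = 1.000000: gamma = (0.000000, -0.250000), gamma' = (0.000000, -0.250000); Gamma_ppp = 0.000000, Gamma_ppq = 0.000000, Gamma_pqq = 0.000000, Gamma_qpp = 0.000000, Gamma_qpq = 0.000000, Gamma_qqq = -1.270588
step 0: V^p = 0.5000, V^q = 2.0000
step 1: k1 = (0.000000, -0.900000), k2 = (0.000000, -0.725221), k3 = (0.000000, -0.743073), k4 = (0.000000, -0.608140); V <- V + (h/6)(k1 + 2k2 + 2k3 + k4): V^p = 0.5000, V^q = 1.6296
step 2: k1 = (0.000000, -0.608567), k2 = (0.000000, -0.507438), k3 = (0.000000, -0.516121), k4 = (0.000000, -0.435667); V <- V + (h/6)(k1 + 2k2 + 2k3 + k4): V^p = 0.5000, V^q = 1.3720


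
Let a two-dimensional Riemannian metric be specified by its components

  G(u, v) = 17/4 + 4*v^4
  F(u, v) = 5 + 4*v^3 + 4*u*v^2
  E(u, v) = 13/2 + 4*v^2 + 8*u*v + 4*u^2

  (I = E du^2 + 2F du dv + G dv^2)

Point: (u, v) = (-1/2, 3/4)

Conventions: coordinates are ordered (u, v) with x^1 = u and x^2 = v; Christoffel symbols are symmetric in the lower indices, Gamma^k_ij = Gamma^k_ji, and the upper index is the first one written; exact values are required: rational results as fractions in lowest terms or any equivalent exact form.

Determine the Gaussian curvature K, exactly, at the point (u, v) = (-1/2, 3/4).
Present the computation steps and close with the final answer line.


E = 27/4, F = 89/16, G = 353/64, EG - F^2 = 805/128 at the point
E_u = 2, E_v = 2, F_u = 9/4, F_v = 15/4, G_u = 0, G_v = 27/4
E_vv = 8, F_uv = 6, G_uu = 0
Evaluate Brioschi's two determinant matrices M1, M2 and divide by (EG - F^2)^2.
M1 = [[-E_vv/2 + F_uv - G_uu/2, E_u/2, F_u - E_v/2], [F_v - G_u/2, E, F], [G_v/2, F, G]] = [[2, 1, 5/4], [15/4, 27/4, 89/16], [27/8, 89/16, 353/64]]; det M1 = 529/64
M2 = [[0, E_v/2, G_u/2], [E_v/2, E, F], [G_u/2, F, G]] = [[0, 1, 0], [1, 27/4, 89/16], [0, 89/16, 353/64]]; det M2 = -353/64
det M1 - det M2 = 441/32; K = 441/32 / (805/128)^2 = 4608/13225

Answer: K = 4608/13225


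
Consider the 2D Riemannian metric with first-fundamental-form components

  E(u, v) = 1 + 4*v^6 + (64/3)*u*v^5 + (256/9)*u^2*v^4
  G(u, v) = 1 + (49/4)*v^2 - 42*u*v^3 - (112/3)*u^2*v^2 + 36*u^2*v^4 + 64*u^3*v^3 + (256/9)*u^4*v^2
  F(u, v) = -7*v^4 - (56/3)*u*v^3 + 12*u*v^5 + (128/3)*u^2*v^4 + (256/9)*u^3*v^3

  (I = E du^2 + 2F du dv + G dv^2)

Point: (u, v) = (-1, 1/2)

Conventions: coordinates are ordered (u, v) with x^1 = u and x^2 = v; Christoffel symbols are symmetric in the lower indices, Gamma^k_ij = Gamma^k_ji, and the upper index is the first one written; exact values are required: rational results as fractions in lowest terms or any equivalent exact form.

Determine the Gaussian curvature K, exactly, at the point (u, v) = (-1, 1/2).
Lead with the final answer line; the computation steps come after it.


Answer: K = -104976/32761

E = 313/144, F = 91/144, G = 193/144, EG - F^2 = 181/72 at the point
E_u = -26/9, E_v = 299/36, F_u = 27/8, F_v = 27/4, G_u = 161/36, G_v = 175/36
E_vv = 79/2, F_uv = 133/12, G_uu = 139/6
The intrinsic route: Brioschi's K = (det M1 - det M2)/(EG - F^2)^2.
M1 = [[-E_vv/2 + F_uv - G_uu/2, E_u/2, F_u - E_v/2], [F_v - G_u/2, E, F], [G_v/2, F, G]] = [[-81/4, -13/9, -7/9], [325/72, 313/144, 91/144], [175/72, 91/144, 193/144]]; det M1 = -110149/2592
M2 = [[0, E_v/2, G_u/2], [E_v/2, E, F], [G_u/2, F, G]] = [[0, 299/72, 161/72], [299/72, 313/144, 91/144], [161/72, 91/144, 193/144]]; det M2 = -57661/2592
det M1 - det M2 = -81/4; K = -81/4 / (181/72)^2 = -104976/32761


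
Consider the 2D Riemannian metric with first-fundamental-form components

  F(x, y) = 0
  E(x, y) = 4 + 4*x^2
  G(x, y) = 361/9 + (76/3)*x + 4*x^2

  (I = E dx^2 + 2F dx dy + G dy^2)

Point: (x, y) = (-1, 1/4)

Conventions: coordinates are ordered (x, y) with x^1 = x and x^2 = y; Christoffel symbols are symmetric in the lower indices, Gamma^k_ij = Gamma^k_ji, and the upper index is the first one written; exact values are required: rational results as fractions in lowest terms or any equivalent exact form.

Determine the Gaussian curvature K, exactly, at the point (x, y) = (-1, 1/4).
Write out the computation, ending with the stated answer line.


E = 8, F = 0, G = 169/9, EG - F^2 = 1352/9 at the point
E_x = -8, E_y = 0, F_x = 0, F_y = 0, G_x = 52/3, G_y = 0
E_yy = 0, F_xy = 0, G_xx = 8
Apply the Brioschi formula K = (det M1 - det M2)/(EG - F^2)^2 over the derivative matrices of E, F, G.
M1 = [[-E_yy/2 + F_xy - G_xx/2, E_x/2, F_x - E_y/2], [F_y - G_x/2, E, F], [G_y/2, F, G]] = [[-4, -4, 0], [-26/3, 8, 0], [0, 0, 169/9]]; det M1 = -33800/27
M2 = [[0, E_y/2, G_x/2], [E_y/2, E, F], [G_x/2, F, G]] = [[0, 0, 26/3], [0, 8, 0], [26/3, 0, 169/9]]; det M2 = -5408/9
det M1 - det M2 = -17576/27; K = -17576/27 / (1352/9)^2 = -3/104

Answer: K = -3/104


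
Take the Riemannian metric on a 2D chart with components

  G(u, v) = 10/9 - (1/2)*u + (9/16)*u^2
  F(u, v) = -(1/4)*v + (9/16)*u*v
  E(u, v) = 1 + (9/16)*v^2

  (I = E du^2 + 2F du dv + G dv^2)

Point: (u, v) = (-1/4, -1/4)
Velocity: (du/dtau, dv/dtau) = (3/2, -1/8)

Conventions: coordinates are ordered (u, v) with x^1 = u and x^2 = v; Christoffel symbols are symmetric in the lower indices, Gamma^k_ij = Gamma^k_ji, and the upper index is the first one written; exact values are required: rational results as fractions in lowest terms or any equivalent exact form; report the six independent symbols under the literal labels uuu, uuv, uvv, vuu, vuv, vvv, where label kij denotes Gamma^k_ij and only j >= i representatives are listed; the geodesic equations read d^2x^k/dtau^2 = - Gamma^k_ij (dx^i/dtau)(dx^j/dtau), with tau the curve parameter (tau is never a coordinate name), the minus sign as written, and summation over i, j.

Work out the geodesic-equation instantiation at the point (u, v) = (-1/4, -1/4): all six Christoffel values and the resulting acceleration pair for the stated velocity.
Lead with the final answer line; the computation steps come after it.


Answer: Gamma_uuu = 0, Gamma_uuv = -162/1505, Gamma_uvv = 0, Gamma_vuu = 0, Gamma_vuv = -90/301, Gamma_vvv = 0; accelerations (d^2u/dtau^2, d^2v/dtau^2) = (-243/6020, -135/1204)

E = 265/256, F = 25/256, G = 2929/2304 at the point
E_u = 0, E_v = -9/32, F_u = -9/64, F_v = -25/64, G_u = -25/32, G_v = 0
EG - F^2 = 1505/1152;  g^inv = (1152/1505) * [[2929/2304, -25/256], [-25/256, 265/256]]
first-kind symbols [ij,l] = (1/2)(d_i g_jl + d_j g_il - d_l g_ij): [uu,u] = E_u/2 = 0, [uu,v] = F_u - E_v/2 = 0, [uv,u] = E_v/2 = -9/64, [uv,v] = G_u/2 = -25/64, [vv,u] = F_v - G_u/2 = 0, [vv,v] = G_v/2 = 0
Gamma^u_ij = (G*[ij,u] - F*[ij,v])/(EG - F^2), Gamma^v_ij = (E*[ij,v] - F*[ij,u])/(EG - F^2)
Gamma_uuu = 0, Gamma_uuv = -162/1505, Gamma_uvv = 0, Gamma_vuu = 0, Gamma_vuv = -90/301, Gamma_vvv = 0
d^2u/dtau^2 = -(Gamma_uuu*(3/2)^2 + 2*Gamma_uuv*(3/2)*(-1/8) + Gamma_uvv*(-1/8)^2) = -243/6020
d^2v/dtau^2 = -(Gamma_vuu*(3/2)^2 + 2*Gamma_vuv*(3/2)*(-1/8) + Gamma_vvv*(-1/8)^2) = -135/1204


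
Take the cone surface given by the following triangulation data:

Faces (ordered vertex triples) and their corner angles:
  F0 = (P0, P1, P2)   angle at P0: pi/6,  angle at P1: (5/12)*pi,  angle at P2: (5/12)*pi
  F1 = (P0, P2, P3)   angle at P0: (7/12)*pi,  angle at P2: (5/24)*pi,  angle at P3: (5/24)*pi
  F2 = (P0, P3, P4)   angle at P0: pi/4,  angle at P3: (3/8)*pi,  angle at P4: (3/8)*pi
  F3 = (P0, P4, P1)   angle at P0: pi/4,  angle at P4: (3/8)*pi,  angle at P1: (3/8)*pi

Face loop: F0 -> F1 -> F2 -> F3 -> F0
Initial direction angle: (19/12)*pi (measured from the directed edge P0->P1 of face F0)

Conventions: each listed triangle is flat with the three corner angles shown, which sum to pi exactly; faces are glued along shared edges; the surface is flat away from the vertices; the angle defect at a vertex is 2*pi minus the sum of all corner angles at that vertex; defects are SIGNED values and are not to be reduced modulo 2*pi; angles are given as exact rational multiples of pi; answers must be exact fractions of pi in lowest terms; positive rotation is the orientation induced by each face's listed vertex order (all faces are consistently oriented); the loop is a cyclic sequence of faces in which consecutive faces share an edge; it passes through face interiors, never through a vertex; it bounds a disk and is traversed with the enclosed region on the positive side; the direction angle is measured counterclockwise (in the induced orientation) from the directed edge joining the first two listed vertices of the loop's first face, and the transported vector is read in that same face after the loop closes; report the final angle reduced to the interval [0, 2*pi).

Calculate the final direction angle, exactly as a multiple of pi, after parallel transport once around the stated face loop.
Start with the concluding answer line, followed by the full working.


Answer: final direction angle = pi/3

enclosed vertex P0: corner angles sum to (5/4)*pi, defect = 2*pi - (5/4)*pi = (3/4)*pi
the rotation equals the total enclosed defect, so the final angle is initial + defects (mod 2*pi)
final angle = (19/12)*pi + (3/4)*pi = pi/3 (mod 2*pi)


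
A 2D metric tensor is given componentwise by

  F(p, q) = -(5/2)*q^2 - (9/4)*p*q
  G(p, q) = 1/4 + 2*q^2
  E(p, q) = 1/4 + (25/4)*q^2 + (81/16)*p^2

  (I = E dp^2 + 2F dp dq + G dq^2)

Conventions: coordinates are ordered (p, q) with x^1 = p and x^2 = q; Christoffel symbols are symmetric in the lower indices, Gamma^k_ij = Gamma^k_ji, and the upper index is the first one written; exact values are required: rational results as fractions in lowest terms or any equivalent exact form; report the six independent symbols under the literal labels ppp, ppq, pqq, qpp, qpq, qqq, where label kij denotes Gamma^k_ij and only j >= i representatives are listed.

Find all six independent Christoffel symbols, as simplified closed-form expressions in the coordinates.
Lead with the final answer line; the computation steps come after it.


Answer: Gamma_ppp = (-576*p*q^2 + 81*p - 1360*q^3)/(324*p^2*q^2 + 81*p^2 - 720*p*q^3 + 400*q^4 + 132*q^2 + 4), Gamma_ppq = (800*q^3 + 100*q)/(324*p^2*q^2 + 81*p^2 - 720*p*q^3 + 400*q^4 + 132*q^2 + 4), Gamma_pqq = (-36*p - 320*q^3 - 80*q)/(324*p^2*q^2 + 81*p^2 - 720*p*q^3 + 400*q^4 + 132*q^2 + 4), Gamma_qpp = (-2025*p^2*q + 810*p*q^2 - 3400*q^3 - 136*q)/(324*p^2*q^2 + 81*p^2 - 720*p*q^3 + 400*q^4 + 132*q^2 + 4), Gamma_qpq = (900*p*q^2 + 1000*q^3)/(324*p^2*q^2 + 81*p^2 - 720*p*q^3 + 400*q^4 + 132*q^2 + 4), Gamma_qqq = (324*p^2*q - 1080*p*q^2 + 32*q)/(324*p^2*q^2 + 81*p^2 - 720*p*q^3 + 400*q^4 + 132*q^2 + 4)

E = 1/4 + (25/4)*q^2 + (81/16)*p^2; F = -(5/2)*q^2 - (9/4)*p*q; G = 1/4 + 2*q^2
Gamma^k_ij = (1/2) g^{kl} (d_i g_jl + d_j g_il - d_l g_ij), with g^inv = (1/(EG-F^2)) [[G, -F], [-F, E]]
first partials: E_p = (81/8)*p, E_q = (25/2)*q, F_p = -(9/4)*q, F_q = -5*q - (9/4)*p, G_p = 0, G_q = 4*q
D = EG - F^2 = 1/16 + (33/16)*q^2 + (81/64)*p^2 + (25/4)*q^4 - (45/4)*p*q^3 + (81/16)*p^2*q^2
expanded: Gamma^p_pp = (G E_p - 2F F_p + F E_q)/(2D), Gamma^p_pq = (G E_q - F G_p)/(2D), Gamma^p_qq = (2G F_q - G G_p - F G_q)/(2D), Gamma^q_pp = (2E F_p - E E_q - F E_p)/(2D), Gamma^q_pq = (E G_p - F E_q)/(2D), Gamma^q_qq = (E G_q - 2F F_q + F G_p)/(2D); substitute and cancel common factors


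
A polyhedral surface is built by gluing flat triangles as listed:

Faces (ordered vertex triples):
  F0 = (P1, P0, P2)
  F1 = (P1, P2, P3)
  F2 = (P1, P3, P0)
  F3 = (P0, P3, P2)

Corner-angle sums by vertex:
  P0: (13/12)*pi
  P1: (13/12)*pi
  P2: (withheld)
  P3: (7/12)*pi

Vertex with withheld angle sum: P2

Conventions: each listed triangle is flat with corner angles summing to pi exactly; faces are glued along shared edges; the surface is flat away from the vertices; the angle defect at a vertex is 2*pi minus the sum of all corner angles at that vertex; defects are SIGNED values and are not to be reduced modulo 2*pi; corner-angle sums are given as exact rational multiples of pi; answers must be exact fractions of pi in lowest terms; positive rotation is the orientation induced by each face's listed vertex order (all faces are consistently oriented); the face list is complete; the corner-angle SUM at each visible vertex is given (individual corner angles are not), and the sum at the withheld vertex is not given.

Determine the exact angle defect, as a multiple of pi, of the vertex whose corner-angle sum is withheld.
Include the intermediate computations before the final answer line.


V = 4, E = 6, F = 4; chi = V - E + F = 2
Gauss-Bonnet: total defect = 2*pi*chi = 4*pi; visible defects sum to (13/4)*pi

Answer: defect(P2) = (3/4)*pi


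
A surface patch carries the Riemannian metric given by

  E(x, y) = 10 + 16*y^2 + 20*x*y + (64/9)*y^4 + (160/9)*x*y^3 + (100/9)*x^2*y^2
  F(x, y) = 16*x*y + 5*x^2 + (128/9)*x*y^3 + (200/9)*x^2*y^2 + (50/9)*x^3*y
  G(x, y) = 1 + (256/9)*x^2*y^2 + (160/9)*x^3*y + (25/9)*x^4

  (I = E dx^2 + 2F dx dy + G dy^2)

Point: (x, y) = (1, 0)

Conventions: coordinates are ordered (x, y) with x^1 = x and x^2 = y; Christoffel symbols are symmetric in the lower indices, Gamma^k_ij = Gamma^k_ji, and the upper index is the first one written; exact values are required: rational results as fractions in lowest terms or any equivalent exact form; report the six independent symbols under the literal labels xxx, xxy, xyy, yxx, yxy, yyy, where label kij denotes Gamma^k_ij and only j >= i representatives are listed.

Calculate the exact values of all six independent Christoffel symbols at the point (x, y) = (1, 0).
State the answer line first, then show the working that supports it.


Answer: Gamma_xxx = 0, Gamma_xxy = 18/23, Gamma_xyy = 144/115, Gamma_yxx = 0, Gamma_yxy = 10/23, Gamma_yyy = 16/23

E = 10, F = 5, G = 34/9 at the point
E_x = 0, E_y = 20, F_x = 10, F_y = 194/9, G_x = 100/9, G_y = 160/9
EG - F^2 = 115/9;  g^inv = (9/115) * [[34/9, -5], [-5, 10]]
first-kind symbols [ij,l] = (1/2)(d_i g_jl + d_j g_il - d_l g_ij): [xx,x] = E_x/2 = 0, [xx,y] = F_x - E_y/2 = 0, [xy,x] = E_y/2 = 10, [xy,y] = G_x/2 = 50/9, [yy,x] = F_y - G_x/2 = 16, [yy,y] = G_y/2 = 80/9
Gamma^x_ij = (G*[ij,x] - F*[ij,y])/(EG - F^2), Gamma^y_ij = (E*[ij,y] - F*[ij,x])/(EG - F^2)


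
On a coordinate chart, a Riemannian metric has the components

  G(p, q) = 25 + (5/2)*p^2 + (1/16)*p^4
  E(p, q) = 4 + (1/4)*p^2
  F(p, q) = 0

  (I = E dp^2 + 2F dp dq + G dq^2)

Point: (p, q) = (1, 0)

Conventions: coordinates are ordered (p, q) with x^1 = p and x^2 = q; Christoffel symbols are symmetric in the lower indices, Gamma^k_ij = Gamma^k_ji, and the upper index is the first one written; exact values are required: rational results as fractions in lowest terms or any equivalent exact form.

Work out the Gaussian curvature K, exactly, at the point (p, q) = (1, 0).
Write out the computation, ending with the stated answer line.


E = 17/4, F = 0, G = 441/16, EG - F^2 = 7497/64 at the point
E_p = 1/2, E_q = 0, F_p = 0, F_q = 0, G_p = 21/4, G_q = 0
E_qq = 0, F_pq = 0, G_pp = 23/4
Evaluate Brioschi's two determinant matrices M1, M2 and divide by (EG - F^2)^2.
M1 = [[-E_qq/2 + F_pq - G_pp/2, E_p/2, F_p - E_q/2], [F_q - G_p/2, E, F], [G_q/2, F, G]] = [[-23/8, 1/4, 0], [-21/8, 17/4, 0], [0, 0, 441/16]]; det M1 = -81585/256
M2 = [[0, E_q/2, G_p/2], [E_q/2, E, F], [G_p/2, F, G]] = [[0, 0, 21/8], [0, 17/4, 0], [21/8, 0, 441/16]]; det M2 = -7497/256
det M1 - det M2 = -9261/32; K = -9261/32 / (7497/64)^2 = -128/6069

Answer: K = -128/6069


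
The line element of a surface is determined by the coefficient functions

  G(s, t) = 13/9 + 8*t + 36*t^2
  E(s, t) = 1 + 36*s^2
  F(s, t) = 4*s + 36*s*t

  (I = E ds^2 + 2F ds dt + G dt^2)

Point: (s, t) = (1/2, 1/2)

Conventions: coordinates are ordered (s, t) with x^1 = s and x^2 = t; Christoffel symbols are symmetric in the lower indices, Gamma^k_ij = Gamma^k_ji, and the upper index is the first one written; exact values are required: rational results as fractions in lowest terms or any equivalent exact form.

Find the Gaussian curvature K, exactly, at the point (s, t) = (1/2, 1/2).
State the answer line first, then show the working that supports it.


Answer: K = 2916/44521

E = 10, F = 11, G = 130/9, EG - F^2 = 211/9 at the point
E_s = 36, E_t = 0, F_s = 22, F_t = 18, G_s = 0, G_t = 44
E_tt = 0, F_st = 36, G_ss = 0
Using the Brioschi determinant formula for K from the metric derivatives:
M1 = [[-E_tt/2 + F_st - G_ss/2, E_s/2, F_s - E_t/2], [F_t - G_s/2, E, F], [G_t/2, F, G]] = [[36, 18, 22], [18, 10, 11], [22, 11, 130/9]]; det M1 = 36
M2 = [[0, E_t/2, G_s/2], [E_t/2, E, F], [G_s/2, F, G]] = [[0, 0, 0], [0, 10, 11], [0, 11, 130/9]]; det M2 = 0
det M1 - det M2 = 36; K = 36 / (211/9)^2 = 2916/44521


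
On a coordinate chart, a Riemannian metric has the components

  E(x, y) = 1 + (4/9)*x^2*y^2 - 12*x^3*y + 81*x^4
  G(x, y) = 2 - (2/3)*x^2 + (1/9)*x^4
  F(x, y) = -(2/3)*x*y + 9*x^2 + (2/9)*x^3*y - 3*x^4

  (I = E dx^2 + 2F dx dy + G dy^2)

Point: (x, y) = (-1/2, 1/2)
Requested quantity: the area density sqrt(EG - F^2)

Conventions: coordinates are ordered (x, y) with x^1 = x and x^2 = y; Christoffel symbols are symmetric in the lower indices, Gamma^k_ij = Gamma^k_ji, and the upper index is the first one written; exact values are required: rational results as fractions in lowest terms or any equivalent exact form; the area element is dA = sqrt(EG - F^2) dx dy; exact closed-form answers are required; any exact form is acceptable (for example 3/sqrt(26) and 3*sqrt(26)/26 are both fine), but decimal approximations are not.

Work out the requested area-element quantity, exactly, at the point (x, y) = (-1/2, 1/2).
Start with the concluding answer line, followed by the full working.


Answer: sqrt(EG - F^2) = sqrt(1106)/12

E = 985/144, F = 319/144, G = 265/144; EG - F^2 = 553/72


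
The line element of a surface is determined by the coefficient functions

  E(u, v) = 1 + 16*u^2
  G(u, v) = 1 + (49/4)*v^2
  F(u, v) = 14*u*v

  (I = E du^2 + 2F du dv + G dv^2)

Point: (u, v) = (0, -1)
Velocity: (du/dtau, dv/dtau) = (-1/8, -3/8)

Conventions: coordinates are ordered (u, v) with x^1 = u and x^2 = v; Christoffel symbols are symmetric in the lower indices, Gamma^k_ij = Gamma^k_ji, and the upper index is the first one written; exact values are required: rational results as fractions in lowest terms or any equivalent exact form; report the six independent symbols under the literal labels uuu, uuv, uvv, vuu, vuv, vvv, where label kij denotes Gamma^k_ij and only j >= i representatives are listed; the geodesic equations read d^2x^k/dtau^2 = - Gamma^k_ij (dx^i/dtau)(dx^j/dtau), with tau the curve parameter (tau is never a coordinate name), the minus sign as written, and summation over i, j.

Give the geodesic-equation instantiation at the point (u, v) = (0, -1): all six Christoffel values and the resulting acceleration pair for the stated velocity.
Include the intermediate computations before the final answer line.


E = 1, F = 0, G = 53/4 at the point
E_u = 0, E_v = 0, F_u = -14, F_v = 0, G_u = 0, G_v = -49/2
EG - F^2 = 53/4;  g^inv = (4/53) * [[53/4, 0], [0, 1]]
first-kind symbols [ij,l] = (1/2)(d_i g_jl + d_j g_il - d_l g_ij): [uu,u] = E_u/2 = 0, [uu,v] = F_u - E_v/2 = -14, [uv,u] = E_v/2 = 0, [uv,v] = G_u/2 = 0, [vv,u] = F_v - G_u/2 = 0, [vv,v] = G_v/2 = -49/4
Gamma^u_ij = (G*[ij,u] - F*[ij,v])/(EG - F^2), Gamma^v_ij = (E*[ij,v] - F*[ij,u])/(EG - F^2)
Gamma_uuu = 0, Gamma_uuv = 0, Gamma_uvv = 0, Gamma_vuu = -56/53, Gamma_vuv = 0, Gamma_vvv = -49/53
d^2u/dtau^2 = -(Gamma_uuu*(-1/8)^2 + 2*Gamma_uuv*(-1/8)*(-3/8) + Gamma_uvv*(-3/8)^2) = 0
d^2v/dtau^2 = -(Gamma_vuu*(-1/8)^2 + 2*Gamma_vuv*(-1/8)*(-3/8) + Gamma_vvv*(-3/8)^2) = 497/3392

Answer: Gamma_uuu = 0, Gamma_uuv = 0, Gamma_uvv = 0, Gamma_vuu = -56/53, Gamma_vuv = 0, Gamma_vvv = -49/53; accelerations (d^2u/dtau^2, d^2v/dtau^2) = (0, 497/3392)


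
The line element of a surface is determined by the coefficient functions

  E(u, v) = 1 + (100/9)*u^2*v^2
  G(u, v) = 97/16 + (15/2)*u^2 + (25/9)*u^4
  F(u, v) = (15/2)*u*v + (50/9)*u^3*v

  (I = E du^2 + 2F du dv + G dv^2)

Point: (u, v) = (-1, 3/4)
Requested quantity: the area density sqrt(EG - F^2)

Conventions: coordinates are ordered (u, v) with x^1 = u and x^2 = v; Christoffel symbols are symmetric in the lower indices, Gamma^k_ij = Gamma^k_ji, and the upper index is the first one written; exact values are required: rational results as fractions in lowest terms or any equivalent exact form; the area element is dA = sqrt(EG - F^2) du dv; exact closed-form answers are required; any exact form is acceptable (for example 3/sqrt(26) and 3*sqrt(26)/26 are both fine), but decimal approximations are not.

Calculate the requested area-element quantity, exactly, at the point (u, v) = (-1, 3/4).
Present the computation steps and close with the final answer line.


E = 29/4, F = -235/24, G = 2353/144; EG - F^2 = 3253/144

Answer: sqrt(EG - F^2) = sqrt(3253)/12


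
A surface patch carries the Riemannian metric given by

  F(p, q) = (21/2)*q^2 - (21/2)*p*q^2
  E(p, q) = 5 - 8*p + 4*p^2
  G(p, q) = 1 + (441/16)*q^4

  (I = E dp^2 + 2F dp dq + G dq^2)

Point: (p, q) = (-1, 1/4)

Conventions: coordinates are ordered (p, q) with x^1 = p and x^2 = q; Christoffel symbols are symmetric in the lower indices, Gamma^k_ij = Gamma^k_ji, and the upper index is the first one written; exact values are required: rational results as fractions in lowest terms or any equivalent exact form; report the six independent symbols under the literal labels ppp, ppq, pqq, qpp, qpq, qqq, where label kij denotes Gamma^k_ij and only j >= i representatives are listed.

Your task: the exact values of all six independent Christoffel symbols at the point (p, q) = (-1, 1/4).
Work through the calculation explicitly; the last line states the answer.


E = 17, F = 21/16, G = 4537/4096 at the point
E_p = -16, E_q = 0, F_p = -21/32, F_q = 21/2, G_p = 0, G_q = 441/256
EG - F^2 = 70073/4096;  g^inv = (4096/70073) * [[4537/4096, -21/16], [-21/16, 17]]
first-kind symbols [ij,l] = (1/2)(d_i g_jl + d_j g_il - d_l g_ij): [pp,p] = E_p/2 = -8, [pp,q] = F_p - E_q/2 = -21/32, [pq,p] = E_q/2 = 0, [pq,q] = G_p/2 = 0, [qq,p] = F_q - G_p/2 = 21/2, [qq,q] = G_q/2 = 441/512
Gamma^p_ij = (G*[ij,p] - F*[ij,q])/(EG - F^2), Gamma^q_ij = (E*[ij,q] - F*[ij,p])/(EG - F^2)

Answer: Gamma_ppp = -32768/70073, Gamma_ppq = 0, Gamma_pqq = 43008/70073, Gamma_qpp = -2688/70073, Gamma_qpq = 0, Gamma_qqq = 3528/70073


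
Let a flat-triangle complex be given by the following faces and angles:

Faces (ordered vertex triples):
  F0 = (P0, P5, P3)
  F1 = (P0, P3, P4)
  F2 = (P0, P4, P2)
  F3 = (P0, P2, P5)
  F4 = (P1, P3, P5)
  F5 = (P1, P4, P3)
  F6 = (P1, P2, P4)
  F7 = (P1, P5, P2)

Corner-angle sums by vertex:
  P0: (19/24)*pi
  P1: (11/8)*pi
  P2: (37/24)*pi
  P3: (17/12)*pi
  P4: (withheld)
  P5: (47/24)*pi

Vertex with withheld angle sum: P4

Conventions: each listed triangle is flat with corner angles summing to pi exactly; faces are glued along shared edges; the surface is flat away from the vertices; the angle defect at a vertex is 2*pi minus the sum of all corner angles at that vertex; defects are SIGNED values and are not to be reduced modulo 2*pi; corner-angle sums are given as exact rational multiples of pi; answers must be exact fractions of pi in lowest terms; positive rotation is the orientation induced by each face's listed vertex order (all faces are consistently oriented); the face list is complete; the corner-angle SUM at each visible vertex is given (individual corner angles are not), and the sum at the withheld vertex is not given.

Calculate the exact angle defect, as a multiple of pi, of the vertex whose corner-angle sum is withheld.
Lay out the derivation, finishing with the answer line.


V = 6, E = 12, F = 8; chi = V - E + F = 2
Gauss-Bonnet: total defect = 2*pi*chi = 4*pi; visible defects sum to (35/12)*pi

Answer: defect(P4) = (13/12)*pi


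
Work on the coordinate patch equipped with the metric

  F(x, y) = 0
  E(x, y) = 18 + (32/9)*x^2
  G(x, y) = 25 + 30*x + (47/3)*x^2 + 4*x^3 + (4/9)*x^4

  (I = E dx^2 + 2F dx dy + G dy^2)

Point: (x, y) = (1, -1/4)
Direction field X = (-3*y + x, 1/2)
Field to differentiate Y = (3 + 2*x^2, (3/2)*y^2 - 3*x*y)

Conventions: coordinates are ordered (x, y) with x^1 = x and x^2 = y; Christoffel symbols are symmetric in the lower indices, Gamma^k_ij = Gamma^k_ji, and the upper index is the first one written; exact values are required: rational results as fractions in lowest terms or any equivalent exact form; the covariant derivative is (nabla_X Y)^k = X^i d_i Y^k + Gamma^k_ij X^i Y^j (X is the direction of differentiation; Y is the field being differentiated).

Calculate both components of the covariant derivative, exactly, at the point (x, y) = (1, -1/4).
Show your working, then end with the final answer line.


E = 194/9, F = 0, G = 676/9 at the point
E_x = 64/9, E_y = 0, F_x = 0, F_y = 0, G_x = 676/9, G_y = 0
EG - F^2 = 131144/81;  g^inv = (81/131144) * [[676/9, 0], [0, 194/9]]
first-kind symbols [ij,l] = (1/2)(d_i g_jl + d_j g_il - d_l g_ij): [xx,x] = E_x/2 = 32/9, [xx,y] = F_x - E_y/2 = 0, [xy,x] = E_y/2 = 0, [xy,y] = G_x/2 = 338/9, [yy,x] = F_y - G_x/2 = -338/9, [yy,y] = G_y/2 = 0
Gamma^x_ij = (G*[ij,x] - F*[ij,y])/(EG - F^2), Gamma^y_ij = (E*[ij,y] - F*[ij,x])/(EG - F^2)
Gamma_xxx = 16/97, Gamma_xxy = 0, Gamma_xyy = -169/97, Gamma_yxx = 0, Gamma_yxy = 1/2, Gamma_yyy = 0
X = (7/4, 1/2), Y = (5, 27/32) at the point

Answer: (nabla_X Y)^x = 47853/6208, (nabla_X Y)^y = 365/256


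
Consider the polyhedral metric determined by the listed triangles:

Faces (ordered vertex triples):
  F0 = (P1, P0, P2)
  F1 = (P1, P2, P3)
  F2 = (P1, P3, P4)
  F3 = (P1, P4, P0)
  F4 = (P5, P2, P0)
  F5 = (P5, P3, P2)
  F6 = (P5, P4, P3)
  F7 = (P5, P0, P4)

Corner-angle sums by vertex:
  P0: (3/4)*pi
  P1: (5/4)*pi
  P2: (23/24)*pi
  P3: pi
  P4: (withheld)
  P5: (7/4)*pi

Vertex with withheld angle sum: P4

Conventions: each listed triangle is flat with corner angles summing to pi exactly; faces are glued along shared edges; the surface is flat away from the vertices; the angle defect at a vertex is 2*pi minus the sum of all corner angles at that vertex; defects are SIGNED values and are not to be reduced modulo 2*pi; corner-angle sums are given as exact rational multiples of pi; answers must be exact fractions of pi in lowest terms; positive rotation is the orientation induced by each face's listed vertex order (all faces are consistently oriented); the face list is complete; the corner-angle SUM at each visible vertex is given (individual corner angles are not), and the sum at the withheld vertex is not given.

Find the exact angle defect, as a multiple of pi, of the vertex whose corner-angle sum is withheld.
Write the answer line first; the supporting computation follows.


Answer: defect(P4) = (-7/24)*pi

V = 6, E = 12, F = 8; chi = V - E + F = 2
Gauss-Bonnet: total defect = 2*pi*chi = 4*pi; visible defects sum to (103/24)*pi
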